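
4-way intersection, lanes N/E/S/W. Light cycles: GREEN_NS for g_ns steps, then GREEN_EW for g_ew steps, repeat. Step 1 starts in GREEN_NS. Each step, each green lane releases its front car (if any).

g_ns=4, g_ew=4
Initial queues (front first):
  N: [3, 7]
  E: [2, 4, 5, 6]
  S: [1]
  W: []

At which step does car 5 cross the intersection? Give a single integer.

Step 1 [NS]: N:car3-GO,E:wait,S:car1-GO,W:wait | queues: N=1 E=4 S=0 W=0
Step 2 [NS]: N:car7-GO,E:wait,S:empty,W:wait | queues: N=0 E=4 S=0 W=0
Step 3 [NS]: N:empty,E:wait,S:empty,W:wait | queues: N=0 E=4 S=0 W=0
Step 4 [NS]: N:empty,E:wait,S:empty,W:wait | queues: N=0 E=4 S=0 W=0
Step 5 [EW]: N:wait,E:car2-GO,S:wait,W:empty | queues: N=0 E=3 S=0 W=0
Step 6 [EW]: N:wait,E:car4-GO,S:wait,W:empty | queues: N=0 E=2 S=0 W=0
Step 7 [EW]: N:wait,E:car5-GO,S:wait,W:empty | queues: N=0 E=1 S=0 W=0
Step 8 [EW]: N:wait,E:car6-GO,S:wait,W:empty | queues: N=0 E=0 S=0 W=0
Car 5 crosses at step 7

7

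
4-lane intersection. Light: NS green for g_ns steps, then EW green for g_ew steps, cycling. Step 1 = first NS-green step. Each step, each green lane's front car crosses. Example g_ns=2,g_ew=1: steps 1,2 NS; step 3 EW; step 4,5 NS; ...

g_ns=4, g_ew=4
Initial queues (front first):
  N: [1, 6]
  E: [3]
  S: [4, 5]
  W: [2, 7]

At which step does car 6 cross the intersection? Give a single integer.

Step 1 [NS]: N:car1-GO,E:wait,S:car4-GO,W:wait | queues: N=1 E=1 S=1 W=2
Step 2 [NS]: N:car6-GO,E:wait,S:car5-GO,W:wait | queues: N=0 E=1 S=0 W=2
Step 3 [NS]: N:empty,E:wait,S:empty,W:wait | queues: N=0 E=1 S=0 W=2
Step 4 [NS]: N:empty,E:wait,S:empty,W:wait | queues: N=0 E=1 S=0 W=2
Step 5 [EW]: N:wait,E:car3-GO,S:wait,W:car2-GO | queues: N=0 E=0 S=0 W=1
Step 6 [EW]: N:wait,E:empty,S:wait,W:car7-GO | queues: N=0 E=0 S=0 W=0
Car 6 crosses at step 2

2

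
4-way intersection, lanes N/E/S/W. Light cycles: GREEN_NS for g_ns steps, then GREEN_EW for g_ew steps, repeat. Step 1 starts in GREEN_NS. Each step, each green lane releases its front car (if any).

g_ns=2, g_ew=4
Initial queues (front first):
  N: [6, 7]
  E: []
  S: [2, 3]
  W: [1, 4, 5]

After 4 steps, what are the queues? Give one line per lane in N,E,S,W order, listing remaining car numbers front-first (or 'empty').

Step 1 [NS]: N:car6-GO,E:wait,S:car2-GO,W:wait | queues: N=1 E=0 S=1 W=3
Step 2 [NS]: N:car7-GO,E:wait,S:car3-GO,W:wait | queues: N=0 E=0 S=0 W=3
Step 3 [EW]: N:wait,E:empty,S:wait,W:car1-GO | queues: N=0 E=0 S=0 W=2
Step 4 [EW]: N:wait,E:empty,S:wait,W:car4-GO | queues: N=0 E=0 S=0 W=1

N: empty
E: empty
S: empty
W: 5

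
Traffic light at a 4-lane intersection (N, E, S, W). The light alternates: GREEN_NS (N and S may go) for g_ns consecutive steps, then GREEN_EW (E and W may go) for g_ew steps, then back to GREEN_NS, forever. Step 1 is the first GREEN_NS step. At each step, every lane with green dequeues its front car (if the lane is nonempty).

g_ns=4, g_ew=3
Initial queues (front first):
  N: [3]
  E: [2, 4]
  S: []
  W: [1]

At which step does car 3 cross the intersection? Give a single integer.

Step 1 [NS]: N:car3-GO,E:wait,S:empty,W:wait | queues: N=0 E=2 S=0 W=1
Step 2 [NS]: N:empty,E:wait,S:empty,W:wait | queues: N=0 E=2 S=0 W=1
Step 3 [NS]: N:empty,E:wait,S:empty,W:wait | queues: N=0 E=2 S=0 W=1
Step 4 [NS]: N:empty,E:wait,S:empty,W:wait | queues: N=0 E=2 S=0 W=1
Step 5 [EW]: N:wait,E:car2-GO,S:wait,W:car1-GO | queues: N=0 E=1 S=0 W=0
Step 6 [EW]: N:wait,E:car4-GO,S:wait,W:empty | queues: N=0 E=0 S=0 W=0
Car 3 crosses at step 1

1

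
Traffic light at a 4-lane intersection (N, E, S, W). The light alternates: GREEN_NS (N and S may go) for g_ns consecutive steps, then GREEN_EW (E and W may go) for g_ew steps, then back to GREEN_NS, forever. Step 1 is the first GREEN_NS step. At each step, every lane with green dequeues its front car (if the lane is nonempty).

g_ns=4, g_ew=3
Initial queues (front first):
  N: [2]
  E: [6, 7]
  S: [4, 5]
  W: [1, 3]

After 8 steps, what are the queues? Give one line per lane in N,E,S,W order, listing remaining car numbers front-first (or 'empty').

Step 1 [NS]: N:car2-GO,E:wait,S:car4-GO,W:wait | queues: N=0 E=2 S=1 W=2
Step 2 [NS]: N:empty,E:wait,S:car5-GO,W:wait | queues: N=0 E=2 S=0 W=2
Step 3 [NS]: N:empty,E:wait,S:empty,W:wait | queues: N=0 E=2 S=0 W=2
Step 4 [NS]: N:empty,E:wait,S:empty,W:wait | queues: N=0 E=2 S=0 W=2
Step 5 [EW]: N:wait,E:car6-GO,S:wait,W:car1-GO | queues: N=0 E=1 S=0 W=1
Step 6 [EW]: N:wait,E:car7-GO,S:wait,W:car3-GO | queues: N=0 E=0 S=0 W=0

N: empty
E: empty
S: empty
W: empty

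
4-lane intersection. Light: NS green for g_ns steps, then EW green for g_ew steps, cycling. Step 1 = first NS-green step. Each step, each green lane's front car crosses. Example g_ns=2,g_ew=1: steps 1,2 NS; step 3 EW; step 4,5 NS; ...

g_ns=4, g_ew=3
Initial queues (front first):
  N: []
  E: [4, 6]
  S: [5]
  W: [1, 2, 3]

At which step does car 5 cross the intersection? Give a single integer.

Step 1 [NS]: N:empty,E:wait,S:car5-GO,W:wait | queues: N=0 E=2 S=0 W=3
Step 2 [NS]: N:empty,E:wait,S:empty,W:wait | queues: N=0 E=2 S=0 W=3
Step 3 [NS]: N:empty,E:wait,S:empty,W:wait | queues: N=0 E=2 S=0 W=3
Step 4 [NS]: N:empty,E:wait,S:empty,W:wait | queues: N=0 E=2 S=0 W=3
Step 5 [EW]: N:wait,E:car4-GO,S:wait,W:car1-GO | queues: N=0 E=1 S=0 W=2
Step 6 [EW]: N:wait,E:car6-GO,S:wait,W:car2-GO | queues: N=0 E=0 S=0 W=1
Step 7 [EW]: N:wait,E:empty,S:wait,W:car3-GO | queues: N=0 E=0 S=0 W=0
Car 5 crosses at step 1

1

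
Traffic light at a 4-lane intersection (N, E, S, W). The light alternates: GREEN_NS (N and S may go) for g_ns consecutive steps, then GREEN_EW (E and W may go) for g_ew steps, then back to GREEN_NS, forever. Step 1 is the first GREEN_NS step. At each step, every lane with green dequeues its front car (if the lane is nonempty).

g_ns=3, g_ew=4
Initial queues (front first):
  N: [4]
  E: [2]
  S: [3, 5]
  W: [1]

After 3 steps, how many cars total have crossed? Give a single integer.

Answer: 3

Derivation:
Step 1 [NS]: N:car4-GO,E:wait,S:car3-GO,W:wait | queues: N=0 E=1 S=1 W=1
Step 2 [NS]: N:empty,E:wait,S:car5-GO,W:wait | queues: N=0 E=1 S=0 W=1
Step 3 [NS]: N:empty,E:wait,S:empty,W:wait | queues: N=0 E=1 S=0 W=1
Cars crossed by step 3: 3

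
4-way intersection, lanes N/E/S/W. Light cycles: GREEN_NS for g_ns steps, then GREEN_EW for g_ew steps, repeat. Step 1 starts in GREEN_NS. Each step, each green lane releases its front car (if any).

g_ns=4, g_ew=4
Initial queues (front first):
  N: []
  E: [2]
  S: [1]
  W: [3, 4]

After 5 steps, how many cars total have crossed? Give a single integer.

Answer: 3

Derivation:
Step 1 [NS]: N:empty,E:wait,S:car1-GO,W:wait | queues: N=0 E=1 S=0 W=2
Step 2 [NS]: N:empty,E:wait,S:empty,W:wait | queues: N=0 E=1 S=0 W=2
Step 3 [NS]: N:empty,E:wait,S:empty,W:wait | queues: N=0 E=1 S=0 W=2
Step 4 [NS]: N:empty,E:wait,S:empty,W:wait | queues: N=0 E=1 S=0 W=2
Step 5 [EW]: N:wait,E:car2-GO,S:wait,W:car3-GO | queues: N=0 E=0 S=0 W=1
Cars crossed by step 5: 3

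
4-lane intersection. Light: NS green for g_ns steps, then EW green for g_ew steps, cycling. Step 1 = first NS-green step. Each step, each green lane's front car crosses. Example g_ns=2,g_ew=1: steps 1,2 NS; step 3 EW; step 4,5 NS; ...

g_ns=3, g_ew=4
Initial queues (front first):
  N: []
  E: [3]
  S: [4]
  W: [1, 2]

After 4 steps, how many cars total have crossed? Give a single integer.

Answer: 3

Derivation:
Step 1 [NS]: N:empty,E:wait,S:car4-GO,W:wait | queues: N=0 E=1 S=0 W=2
Step 2 [NS]: N:empty,E:wait,S:empty,W:wait | queues: N=0 E=1 S=0 W=2
Step 3 [NS]: N:empty,E:wait,S:empty,W:wait | queues: N=0 E=1 S=0 W=2
Step 4 [EW]: N:wait,E:car3-GO,S:wait,W:car1-GO | queues: N=0 E=0 S=0 W=1
Cars crossed by step 4: 3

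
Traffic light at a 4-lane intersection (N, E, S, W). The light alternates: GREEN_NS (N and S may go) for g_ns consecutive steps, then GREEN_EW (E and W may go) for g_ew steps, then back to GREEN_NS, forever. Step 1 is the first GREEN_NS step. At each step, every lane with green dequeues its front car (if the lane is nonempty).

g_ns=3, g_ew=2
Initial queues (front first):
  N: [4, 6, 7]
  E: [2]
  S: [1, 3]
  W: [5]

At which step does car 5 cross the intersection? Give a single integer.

Step 1 [NS]: N:car4-GO,E:wait,S:car1-GO,W:wait | queues: N=2 E=1 S=1 W=1
Step 2 [NS]: N:car6-GO,E:wait,S:car3-GO,W:wait | queues: N=1 E=1 S=0 W=1
Step 3 [NS]: N:car7-GO,E:wait,S:empty,W:wait | queues: N=0 E=1 S=0 W=1
Step 4 [EW]: N:wait,E:car2-GO,S:wait,W:car5-GO | queues: N=0 E=0 S=0 W=0
Car 5 crosses at step 4

4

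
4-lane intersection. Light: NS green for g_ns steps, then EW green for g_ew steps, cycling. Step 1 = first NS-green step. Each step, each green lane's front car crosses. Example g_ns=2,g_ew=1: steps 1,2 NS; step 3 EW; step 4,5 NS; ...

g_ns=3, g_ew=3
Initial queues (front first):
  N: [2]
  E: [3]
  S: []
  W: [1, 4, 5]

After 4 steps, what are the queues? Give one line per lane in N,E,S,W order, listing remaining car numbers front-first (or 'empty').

Step 1 [NS]: N:car2-GO,E:wait,S:empty,W:wait | queues: N=0 E=1 S=0 W=3
Step 2 [NS]: N:empty,E:wait,S:empty,W:wait | queues: N=0 E=1 S=0 W=3
Step 3 [NS]: N:empty,E:wait,S:empty,W:wait | queues: N=0 E=1 S=0 W=3
Step 4 [EW]: N:wait,E:car3-GO,S:wait,W:car1-GO | queues: N=0 E=0 S=0 W=2

N: empty
E: empty
S: empty
W: 4 5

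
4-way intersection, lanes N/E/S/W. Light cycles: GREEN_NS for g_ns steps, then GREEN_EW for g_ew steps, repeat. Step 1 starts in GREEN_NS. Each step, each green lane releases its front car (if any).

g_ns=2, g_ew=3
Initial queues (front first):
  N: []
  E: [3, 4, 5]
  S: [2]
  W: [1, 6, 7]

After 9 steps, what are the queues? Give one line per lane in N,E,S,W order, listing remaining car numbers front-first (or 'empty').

Step 1 [NS]: N:empty,E:wait,S:car2-GO,W:wait | queues: N=0 E=3 S=0 W=3
Step 2 [NS]: N:empty,E:wait,S:empty,W:wait | queues: N=0 E=3 S=0 W=3
Step 3 [EW]: N:wait,E:car3-GO,S:wait,W:car1-GO | queues: N=0 E=2 S=0 W=2
Step 4 [EW]: N:wait,E:car4-GO,S:wait,W:car6-GO | queues: N=0 E=1 S=0 W=1
Step 5 [EW]: N:wait,E:car5-GO,S:wait,W:car7-GO | queues: N=0 E=0 S=0 W=0

N: empty
E: empty
S: empty
W: empty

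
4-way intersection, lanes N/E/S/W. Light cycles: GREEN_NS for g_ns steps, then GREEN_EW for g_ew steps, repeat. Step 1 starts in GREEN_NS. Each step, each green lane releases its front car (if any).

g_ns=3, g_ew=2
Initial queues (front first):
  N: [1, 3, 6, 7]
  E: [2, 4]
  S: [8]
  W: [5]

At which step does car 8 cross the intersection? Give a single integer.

Step 1 [NS]: N:car1-GO,E:wait,S:car8-GO,W:wait | queues: N=3 E=2 S=0 W=1
Step 2 [NS]: N:car3-GO,E:wait,S:empty,W:wait | queues: N=2 E=2 S=0 W=1
Step 3 [NS]: N:car6-GO,E:wait,S:empty,W:wait | queues: N=1 E=2 S=0 W=1
Step 4 [EW]: N:wait,E:car2-GO,S:wait,W:car5-GO | queues: N=1 E=1 S=0 W=0
Step 5 [EW]: N:wait,E:car4-GO,S:wait,W:empty | queues: N=1 E=0 S=0 W=0
Step 6 [NS]: N:car7-GO,E:wait,S:empty,W:wait | queues: N=0 E=0 S=0 W=0
Car 8 crosses at step 1

1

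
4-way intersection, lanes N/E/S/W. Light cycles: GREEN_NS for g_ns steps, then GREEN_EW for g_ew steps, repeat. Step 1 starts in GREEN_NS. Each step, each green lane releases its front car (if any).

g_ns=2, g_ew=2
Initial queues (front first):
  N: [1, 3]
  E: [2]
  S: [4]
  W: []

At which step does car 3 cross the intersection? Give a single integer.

Step 1 [NS]: N:car1-GO,E:wait,S:car4-GO,W:wait | queues: N=1 E=1 S=0 W=0
Step 2 [NS]: N:car3-GO,E:wait,S:empty,W:wait | queues: N=0 E=1 S=0 W=0
Step 3 [EW]: N:wait,E:car2-GO,S:wait,W:empty | queues: N=0 E=0 S=0 W=0
Car 3 crosses at step 2

2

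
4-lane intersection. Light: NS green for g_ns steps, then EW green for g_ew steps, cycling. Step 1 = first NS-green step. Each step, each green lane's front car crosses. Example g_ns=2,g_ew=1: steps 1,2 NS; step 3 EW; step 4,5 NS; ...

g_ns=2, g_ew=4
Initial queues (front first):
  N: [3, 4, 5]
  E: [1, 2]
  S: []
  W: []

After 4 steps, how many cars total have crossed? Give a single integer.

Step 1 [NS]: N:car3-GO,E:wait,S:empty,W:wait | queues: N=2 E=2 S=0 W=0
Step 2 [NS]: N:car4-GO,E:wait,S:empty,W:wait | queues: N=1 E=2 S=0 W=0
Step 3 [EW]: N:wait,E:car1-GO,S:wait,W:empty | queues: N=1 E=1 S=0 W=0
Step 4 [EW]: N:wait,E:car2-GO,S:wait,W:empty | queues: N=1 E=0 S=0 W=0
Cars crossed by step 4: 4

Answer: 4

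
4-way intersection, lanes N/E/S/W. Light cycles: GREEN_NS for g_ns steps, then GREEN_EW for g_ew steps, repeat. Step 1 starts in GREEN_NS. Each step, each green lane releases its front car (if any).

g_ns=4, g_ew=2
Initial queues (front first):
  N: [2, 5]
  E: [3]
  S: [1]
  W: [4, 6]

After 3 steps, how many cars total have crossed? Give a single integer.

Answer: 3

Derivation:
Step 1 [NS]: N:car2-GO,E:wait,S:car1-GO,W:wait | queues: N=1 E=1 S=0 W=2
Step 2 [NS]: N:car5-GO,E:wait,S:empty,W:wait | queues: N=0 E=1 S=0 W=2
Step 3 [NS]: N:empty,E:wait,S:empty,W:wait | queues: N=0 E=1 S=0 W=2
Cars crossed by step 3: 3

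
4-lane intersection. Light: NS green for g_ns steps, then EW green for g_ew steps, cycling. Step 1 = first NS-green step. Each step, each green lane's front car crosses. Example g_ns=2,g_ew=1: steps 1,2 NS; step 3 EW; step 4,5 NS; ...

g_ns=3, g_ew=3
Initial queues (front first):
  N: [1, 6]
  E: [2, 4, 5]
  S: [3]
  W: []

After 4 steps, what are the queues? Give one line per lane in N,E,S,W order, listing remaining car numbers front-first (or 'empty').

Step 1 [NS]: N:car1-GO,E:wait,S:car3-GO,W:wait | queues: N=1 E=3 S=0 W=0
Step 2 [NS]: N:car6-GO,E:wait,S:empty,W:wait | queues: N=0 E=3 S=0 W=0
Step 3 [NS]: N:empty,E:wait,S:empty,W:wait | queues: N=0 E=3 S=0 W=0
Step 4 [EW]: N:wait,E:car2-GO,S:wait,W:empty | queues: N=0 E=2 S=0 W=0

N: empty
E: 4 5
S: empty
W: empty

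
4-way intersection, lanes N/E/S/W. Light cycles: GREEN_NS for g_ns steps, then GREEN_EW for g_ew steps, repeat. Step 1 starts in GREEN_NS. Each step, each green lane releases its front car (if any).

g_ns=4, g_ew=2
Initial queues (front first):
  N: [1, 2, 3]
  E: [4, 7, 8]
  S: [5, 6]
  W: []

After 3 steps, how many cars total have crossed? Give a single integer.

Step 1 [NS]: N:car1-GO,E:wait,S:car5-GO,W:wait | queues: N=2 E=3 S=1 W=0
Step 2 [NS]: N:car2-GO,E:wait,S:car6-GO,W:wait | queues: N=1 E=3 S=0 W=0
Step 3 [NS]: N:car3-GO,E:wait,S:empty,W:wait | queues: N=0 E=3 S=0 W=0
Cars crossed by step 3: 5

Answer: 5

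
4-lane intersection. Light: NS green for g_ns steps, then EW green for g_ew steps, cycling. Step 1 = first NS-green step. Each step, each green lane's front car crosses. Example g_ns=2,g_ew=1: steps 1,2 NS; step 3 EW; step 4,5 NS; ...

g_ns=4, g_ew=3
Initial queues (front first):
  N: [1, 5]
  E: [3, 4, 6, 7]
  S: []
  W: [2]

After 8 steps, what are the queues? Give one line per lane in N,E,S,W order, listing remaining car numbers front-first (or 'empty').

Step 1 [NS]: N:car1-GO,E:wait,S:empty,W:wait | queues: N=1 E=4 S=0 W=1
Step 2 [NS]: N:car5-GO,E:wait,S:empty,W:wait | queues: N=0 E=4 S=0 W=1
Step 3 [NS]: N:empty,E:wait,S:empty,W:wait | queues: N=0 E=4 S=0 W=1
Step 4 [NS]: N:empty,E:wait,S:empty,W:wait | queues: N=0 E=4 S=0 W=1
Step 5 [EW]: N:wait,E:car3-GO,S:wait,W:car2-GO | queues: N=0 E=3 S=0 W=0
Step 6 [EW]: N:wait,E:car4-GO,S:wait,W:empty | queues: N=0 E=2 S=0 W=0
Step 7 [EW]: N:wait,E:car6-GO,S:wait,W:empty | queues: N=0 E=1 S=0 W=0
Step 8 [NS]: N:empty,E:wait,S:empty,W:wait | queues: N=0 E=1 S=0 W=0

N: empty
E: 7
S: empty
W: empty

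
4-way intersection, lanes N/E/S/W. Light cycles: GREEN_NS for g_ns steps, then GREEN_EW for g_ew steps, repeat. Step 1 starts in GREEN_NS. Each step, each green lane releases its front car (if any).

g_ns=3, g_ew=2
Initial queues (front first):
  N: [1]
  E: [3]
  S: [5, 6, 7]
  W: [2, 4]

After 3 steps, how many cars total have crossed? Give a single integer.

Answer: 4

Derivation:
Step 1 [NS]: N:car1-GO,E:wait,S:car5-GO,W:wait | queues: N=0 E=1 S=2 W=2
Step 2 [NS]: N:empty,E:wait,S:car6-GO,W:wait | queues: N=0 E=1 S=1 W=2
Step 3 [NS]: N:empty,E:wait,S:car7-GO,W:wait | queues: N=0 E=1 S=0 W=2
Cars crossed by step 3: 4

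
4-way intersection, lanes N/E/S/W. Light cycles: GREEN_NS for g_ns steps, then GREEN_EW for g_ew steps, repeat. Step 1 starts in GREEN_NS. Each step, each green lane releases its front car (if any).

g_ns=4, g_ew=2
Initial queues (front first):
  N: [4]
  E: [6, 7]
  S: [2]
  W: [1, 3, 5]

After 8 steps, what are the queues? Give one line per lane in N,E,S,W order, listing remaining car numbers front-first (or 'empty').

Step 1 [NS]: N:car4-GO,E:wait,S:car2-GO,W:wait | queues: N=0 E=2 S=0 W=3
Step 2 [NS]: N:empty,E:wait,S:empty,W:wait | queues: N=0 E=2 S=0 W=3
Step 3 [NS]: N:empty,E:wait,S:empty,W:wait | queues: N=0 E=2 S=0 W=3
Step 4 [NS]: N:empty,E:wait,S:empty,W:wait | queues: N=0 E=2 S=0 W=3
Step 5 [EW]: N:wait,E:car6-GO,S:wait,W:car1-GO | queues: N=0 E=1 S=0 W=2
Step 6 [EW]: N:wait,E:car7-GO,S:wait,W:car3-GO | queues: N=0 E=0 S=0 W=1
Step 7 [NS]: N:empty,E:wait,S:empty,W:wait | queues: N=0 E=0 S=0 W=1
Step 8 [NS]: N:empty,E:wait,S:empty,W:wait | queues: N=0 E=0 S=0 W=1

N: empty
E: empty
S: empty
W: 5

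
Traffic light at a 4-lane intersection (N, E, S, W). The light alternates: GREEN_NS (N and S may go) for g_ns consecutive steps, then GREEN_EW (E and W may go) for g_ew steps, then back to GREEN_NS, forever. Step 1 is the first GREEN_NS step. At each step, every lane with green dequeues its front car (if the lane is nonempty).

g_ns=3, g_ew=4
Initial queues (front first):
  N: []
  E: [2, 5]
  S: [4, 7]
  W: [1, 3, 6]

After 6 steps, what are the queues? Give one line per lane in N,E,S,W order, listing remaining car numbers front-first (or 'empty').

Step 1 [NS]: N:empty,E:wait,S:car4-GO,W:wait | queues: N=0 E=2 S=1 W=3
Step 2 [NS]: N:empty,E:wait,S:car7-GO,W:wait | queues: N=0 E=2 S=0 W=3
Step 3 [NS]: N:empty,E:wait,S:empty,W:wait | queues: N=0 E=2 S=0 W=3
Step 4 [EW]: N:wait,E:car2-GO,S:wait,W:car1-GO | queues: N=0 E=1 S=0 W=2
Step 5 [EW]: N:wait,E:car5-GO,S:wait,W:car3-GO | queues: N=0 E=0 S=0 W=1
Step 6 [EW]: N:wait,E:empty,S:wait,W:car6-GO | queues: N=0 E=0 S=0 W=0

N: empty
E: empty
S: empty
W: empty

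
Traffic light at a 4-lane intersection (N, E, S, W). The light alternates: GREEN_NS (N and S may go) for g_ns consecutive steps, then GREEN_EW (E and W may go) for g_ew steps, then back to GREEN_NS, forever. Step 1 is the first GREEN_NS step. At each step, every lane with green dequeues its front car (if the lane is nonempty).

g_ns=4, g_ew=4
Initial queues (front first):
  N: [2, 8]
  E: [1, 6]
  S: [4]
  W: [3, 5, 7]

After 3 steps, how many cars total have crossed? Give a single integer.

Step 1 [NS]: N:car2-GO,E:wait,S:car4-GO,W:wait | queues: N=1 E=2 S=0 W=3
Step 2 [NS]: N:car8-GO,E:wait,S:empty,W:wait | queues: N=0 E=2 S=0 W=3
Step 3 [NS]: N:empty,E:wait,S:empty,W:wait | queues: N=0 E=2 S=0 W=3
Cars crossed by step 3: 3

Answer: 3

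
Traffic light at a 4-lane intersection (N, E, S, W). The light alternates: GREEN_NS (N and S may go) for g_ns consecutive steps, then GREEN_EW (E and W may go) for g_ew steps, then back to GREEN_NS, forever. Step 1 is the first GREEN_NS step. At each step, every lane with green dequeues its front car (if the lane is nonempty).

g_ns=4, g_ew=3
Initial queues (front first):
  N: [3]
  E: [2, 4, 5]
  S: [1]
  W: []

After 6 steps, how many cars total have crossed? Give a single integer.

Step 1 [NS]: N:car3-GO,E:wait,S:car1-GO,W:wait | queues: N=0 E=3 S=0 W=0
Step 2 [NS]: N:empty,E:wait,S:empty,W:wait | queues: N=0 E=3 S=0 W=0
Step 3 [NS]: N:empty,E:wait,S:empty,W:wait | queues: N=0 E=3 S=0 W=0
Step 4 [NS]: N:empty,E:wait,S:empty,W:wait | queues: N=0 E=3 S=0 W=0
Step 5 [EW]: N:wait,E:car2-GO,S:wait,W:empty | queues: N=0 E=2 S=0 W=0
Step 6 [EW]: N:wait,E:car4-GO,S:wait,W:empty | queues: N=0 E=1 S=0 W=0
Cars crossed by step 6: 4

Answer: 4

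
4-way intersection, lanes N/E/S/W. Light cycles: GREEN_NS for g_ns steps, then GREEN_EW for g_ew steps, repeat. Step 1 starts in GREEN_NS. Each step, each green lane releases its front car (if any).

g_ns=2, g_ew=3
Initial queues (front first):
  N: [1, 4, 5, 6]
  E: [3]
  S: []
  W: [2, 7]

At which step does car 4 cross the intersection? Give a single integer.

Step 1 [NS]: N:car1-GO,E:wait,S:empty,W:wait | queues: N=3 E=1 S=0 W=2
Step 2 [NS]: N:car4-GO,E:wait,S:empty,W:wait | queues: N=2 E=1 S=0 W=2
Step 3 [EW]: N:wait,E:car3-GO,S:wait,W:car2-GO | queues: N=2 E=0 S=0 W=1
Step 4 [EW]: N:wait,E:empty,S:wait,W:car7-GO | queues: N=2 E=0 S=0 W=0
Step 5 [EW]: N:wait,E:empty,S:wait,W:empty | queues: N=2 E=0 S=0 W=0
Step 6 [NS]: N:car5-GO,E:wait,S:empty,W:wait | queues: N=1 E=0 S=0 W=0
Step 7 [NS]: N:car6-GO,E:wait,S:empty,W:wait | queues: N=0 E=0 S=0 W=0
Car 4 crosses at step 2

2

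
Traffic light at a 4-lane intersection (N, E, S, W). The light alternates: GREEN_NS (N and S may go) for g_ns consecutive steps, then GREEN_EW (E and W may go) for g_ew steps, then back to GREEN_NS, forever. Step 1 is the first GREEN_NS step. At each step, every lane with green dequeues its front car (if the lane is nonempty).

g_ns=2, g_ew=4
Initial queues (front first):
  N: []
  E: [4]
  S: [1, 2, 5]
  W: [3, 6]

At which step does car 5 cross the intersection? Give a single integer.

Step 1 [NS]: N:empty,E:wait,S:car1-GO,W:wait | queues: N=0 E=1 S=2 W=2
Step 2 [NS]: N:empty,E:wait,S:car2-GO,W:wait | queues: N=0 E=1 S=1 W=2
Step 3 [EW]: N:wait,E:car4-GO,S:wait,W:car3-GO | queues: N=0 E=0 S=1 W=1
Step 4 [EW]: N:wait,E:empty,S:wait,W:car6-GO | queues: N=0 E=0 S=1 W=0
Step 5 [EW]: N:wait,E:empty,S:wait,W:empty | queues: N=0 E=0 S=1 W=0
Step 6 [EW]: N:wait,E:empty,S:wait,W:empty | queues: N=0 E=0 S=1 W=0
Step 7 [NS]: N:empty,E:wait,S:car5-GO,W:wait | queues: N=0 E=0 S=0 W=0
Car 5 crosses at step 7

7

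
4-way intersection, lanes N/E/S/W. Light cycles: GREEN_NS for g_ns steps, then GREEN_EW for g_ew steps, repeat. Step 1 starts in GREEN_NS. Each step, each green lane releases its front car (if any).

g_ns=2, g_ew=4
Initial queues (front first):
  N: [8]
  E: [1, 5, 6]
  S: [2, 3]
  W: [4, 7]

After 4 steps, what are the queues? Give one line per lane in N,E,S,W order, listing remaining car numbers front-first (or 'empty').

Step 1 [NS]: N:car8-GO,E:wait,S:car2-GO,W:wait | queues: N=0 E=3 S=1 W=2
Step 2 [NS]: N:empty,E:wait,S:car3-GO,W:wait | queues: N=0 E=3 S=0 W=2
Step 3 [EW]: N:wait,E:car1-GO,S:wait,W:car4-GO | queues: N=0 E=2 S=0 W=1
Step 4 [EW]: N:wait,E:car5-GO,S:wait,W:car7-GO | queues: N=0 E=1 S=0 W=0

N: empty
E: 6
S: empty
W: empty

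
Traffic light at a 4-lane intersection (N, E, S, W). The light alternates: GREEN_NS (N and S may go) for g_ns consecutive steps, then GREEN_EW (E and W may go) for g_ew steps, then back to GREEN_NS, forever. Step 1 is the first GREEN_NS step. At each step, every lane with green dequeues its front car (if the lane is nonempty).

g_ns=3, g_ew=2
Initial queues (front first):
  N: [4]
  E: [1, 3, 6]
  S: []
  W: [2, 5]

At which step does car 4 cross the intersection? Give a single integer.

Step 1 [NS]: N:car4-GO,E:wait,S:empty,W:wait | queues: N=0 E=3 S=0 W=2
Step 2 [NS]: N:empty,E:wait,S:empty,W:wait | queues: N=0 E=3 S=0 W=2
Step 3 [NS]: N:empty,E:wait,S:empty,W:wait | queues: N=0 E=3 S=0 W=2
Step 4 [EW]: N:wait,E:car1-GO,S:wait,W:car2-GO | queues: N=0 E=2 S=0 W=1
Step 5 [EW]: N:wait,E:car3-GO,S:wait,W:car5-GO | queues: N=0 E=1 S=0 W=0
Step 6 [NS]: N:empty,E:wait,S:empty,W:wait | queues: N=0 E=1 S=0 W=0
Step 7 [NS]: N:empty,E:wait,S:empty,W:wait | queues: N=0 E=1 S=0 W=0
Step 8 [NS]: N:empty,E:wait,S:empty,W:wait | queues: N=0 E=1 S=0 W=0
Step 9 [EW]: N:wait,E:car6-GO,S:wait,W:empty | queues: N=0 E=0 S=0 W=0
Car 4 crosses at step 1

1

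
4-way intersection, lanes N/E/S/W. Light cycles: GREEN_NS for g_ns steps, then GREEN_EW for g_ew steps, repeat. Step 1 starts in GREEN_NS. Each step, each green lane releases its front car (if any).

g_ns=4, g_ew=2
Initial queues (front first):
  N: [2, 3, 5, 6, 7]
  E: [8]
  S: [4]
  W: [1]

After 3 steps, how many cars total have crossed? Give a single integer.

Step 1 [NS]: N:car2-GO,E:wait,S:car4-GO,W:wait | queues: N=4 E=1 S=0 W=1
Step 2 [NS]: N:car3-GO,E:wait,S:empty,W:wait | queues: N=3 E=1 S=0 W=1
Step 3 [NS]: N:car5-GO,E:wait,S:empty,W:wait | queues: N=2 E=1 S=0 W=1
Cars crossed by step 3: 4

Answer: 4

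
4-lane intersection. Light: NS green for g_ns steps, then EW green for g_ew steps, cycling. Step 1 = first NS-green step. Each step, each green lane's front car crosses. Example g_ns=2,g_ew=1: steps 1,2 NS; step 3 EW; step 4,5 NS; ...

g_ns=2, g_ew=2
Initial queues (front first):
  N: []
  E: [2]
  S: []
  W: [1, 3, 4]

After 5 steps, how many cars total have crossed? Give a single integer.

Answer: 3

Derivation:
Step 1 [NS]: N:empty,E:wait,S:empty,W:wait | queues: N=0 E=1 S=0 W=3
Step 2 [NS]: N:empty,E:wait,S:empty,W:wait | queues: N=0 E=1 S=0 W=3
Step 3 [EW]: N:wait,E:car2-GO,S:wait,W:car1-GO | queues: N=0 E=0 S=0 W=2
Step 4 [EW]: N:wait,E:empty,S:wait,W:car3-GO | queues: N=0 E=0 S=0 W=1
Step 5 [NS]: N:empty,E:wait,S:empty,W:wait | queues: N=0 E=0 S=0 W=1
Cars crossed by step 5: 3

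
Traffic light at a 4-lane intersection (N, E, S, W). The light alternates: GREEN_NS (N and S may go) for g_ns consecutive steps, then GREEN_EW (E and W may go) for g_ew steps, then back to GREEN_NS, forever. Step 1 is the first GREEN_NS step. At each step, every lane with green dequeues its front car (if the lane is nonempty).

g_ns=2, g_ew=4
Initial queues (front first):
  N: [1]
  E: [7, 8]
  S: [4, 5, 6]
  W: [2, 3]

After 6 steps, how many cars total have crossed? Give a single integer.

Step 1 [NS]: N:car1-GO,E:wait,S:car4-GO,W:wait | queues: N=0 E=2 S=2 W=2
Step 2 [NS]: N:empty,E:wait,S:car5-GO,W:wait | queues: N=0 E=2 S=1 W=2
Step 3 [EW]: N:wait,E:car7-GO,S:wait,W:car2-GO | queues: N=0 E=1 S=1 W=1
Step 4 [EW]: N:wait,E:car8-GO,S:wait,W:car3-GO | queues: N=0 E=0 S=1 W=0
Step 5 [EW]: N:wait,E:empty,S:wait,W:empty | queues: N=0 E=0 S=1 W=0
Step 6 [EW]: N:wait,E:empty,S:wait,W:empty | queues: N=0 E=0 S=1 W=0
Cars crossed by step 6: 7

Answer: 7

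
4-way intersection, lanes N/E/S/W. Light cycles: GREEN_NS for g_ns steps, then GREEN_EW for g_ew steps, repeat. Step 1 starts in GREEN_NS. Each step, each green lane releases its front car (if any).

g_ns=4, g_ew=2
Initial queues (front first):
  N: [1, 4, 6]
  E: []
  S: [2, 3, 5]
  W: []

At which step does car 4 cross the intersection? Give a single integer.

Step 1 [NS]: N:car1-GO,E:wait,S:car2-GO,W:wait | queues: N=2 E=0 S=2 W=0
Step 2 [NS]: N:car4-GO,E:wait,S:car3-GO,W:wait | queues: N=1 E=0 S=1 W=0
Step 3 [NS]: N:car6-GO,E:wait,S:car5-GO,W:wait | queues: N=0 E=0 S=0 W=0
Car 4 crosses at step 2

2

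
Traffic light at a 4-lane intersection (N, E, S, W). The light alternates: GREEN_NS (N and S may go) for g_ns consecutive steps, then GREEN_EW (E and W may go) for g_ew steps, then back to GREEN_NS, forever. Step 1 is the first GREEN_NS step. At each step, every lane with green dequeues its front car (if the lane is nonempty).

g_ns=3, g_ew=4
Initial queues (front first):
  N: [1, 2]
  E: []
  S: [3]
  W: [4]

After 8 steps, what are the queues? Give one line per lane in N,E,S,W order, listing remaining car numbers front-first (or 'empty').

Step 1 [NS]: N:car1-GO,E:wait,S:car3-GO,W:wait | queues: N=1 E=0 S=0 W=1
Step 2 [NS]: N:car2-GO,E:wait,S:empty,W:wait | queues: N=0 E=0 S=0 W=1
Step 3 [NS]: N:empty,E:wait,S:empty,W:wait | queues: N=0 E=0 S=0 W=1
Step 4 [EW]: N:wait,E:empty,S:wait,W:car4-GO | queues: N=0 E=0 S=0 W=0

N: empty
E: empty
S: empty
W: empty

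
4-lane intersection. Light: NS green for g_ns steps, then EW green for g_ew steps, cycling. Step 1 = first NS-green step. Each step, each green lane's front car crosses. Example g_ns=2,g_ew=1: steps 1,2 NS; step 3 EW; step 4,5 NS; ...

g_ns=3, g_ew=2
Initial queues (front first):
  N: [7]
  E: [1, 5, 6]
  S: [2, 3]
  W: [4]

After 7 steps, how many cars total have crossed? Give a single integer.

Answer: 6

Derivation:
Step 1 [NS]: N:car7-GO,E:wait,S:car2-GO,W:wait | queues: N=0 E=3 S=1 W=1
Step 2 [NS]: N:empty,E:wait,S:car3-GO,W:wait | queues: N=0 E=3 S=0 W=1
Step 3 [NS]: N:empty,E:wait,S:empty,W:wait | queues: N=0 E=3 S=0 W=1
Step 4 [EW]: N:wait,E:car1-GO,S:wait,W:car4-GO | queues: N=0 E=2 S=0 W=0
Step 5 [EW]: N:wait,E:car5-GO,S:wait,W:empty | queues: N=0 E=1 S=0 W=0
Step 6 [NS]: N:empty,E:wait,S:empty,W:wait | queues: N=0 E=1 S=0 W=0
Step 7 [NS]: N:empty,E:wait,S:empty,W:wait | queues: N=0 E=1 S=0 W=0
Cars crossed by step 7: 6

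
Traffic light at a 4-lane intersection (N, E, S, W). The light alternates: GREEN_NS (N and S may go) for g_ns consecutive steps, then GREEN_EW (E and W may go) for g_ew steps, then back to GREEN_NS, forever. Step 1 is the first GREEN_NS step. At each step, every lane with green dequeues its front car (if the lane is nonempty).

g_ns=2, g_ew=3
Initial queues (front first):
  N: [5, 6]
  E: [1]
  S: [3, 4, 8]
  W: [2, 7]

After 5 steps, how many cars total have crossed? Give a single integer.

Answer: 7

Derivation:
Step 1 [NS]: N:car5-GO,E:wait,S:car3-GO,W:wait | queues: N=1 E=1 S=2 W=2
Step 2 [NS]: N:car6-GO,E:wait,S:car4-GO,W:wait | queues: N=0 E=1 S=1 W=2
Step 3 [EW]: N:wait,E:car1-GO,S:wait,W:car2-GO | queues: N=0 E=0 S=1 W=1
Step 4 [EW]: N:wait,E:empty,S:wait,W:car7-GO | queues: N=0 E=0 S=1 W=0
Step 5 [EW]: N:wait,E:empty,S:wait,W:empty | queues: N=0 E=0 S=1 W=0
Cars crossed by step 5: 7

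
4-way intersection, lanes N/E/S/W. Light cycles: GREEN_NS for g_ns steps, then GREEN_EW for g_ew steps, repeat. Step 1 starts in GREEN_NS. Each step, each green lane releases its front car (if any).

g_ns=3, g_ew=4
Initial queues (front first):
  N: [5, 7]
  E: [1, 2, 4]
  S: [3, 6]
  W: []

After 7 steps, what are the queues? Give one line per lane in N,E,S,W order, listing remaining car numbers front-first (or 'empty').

Step 1 [NS]: N:car5-GO,E:wait,S:car3-GO,W:wait | queues: N=1 E=3 S=1 W=0
Step 2 [NS]: N:car7-GO,E:wait,S:car6-GO,W:wait | queues: N=0 E=3 S=0 W=0
Step 3 [NS]: N:empty,E:wait,S:empty,W:wait | queues: N=0 E=3 S=0 W=0
Step 4 [EW]: N:wait,E:car1-GO,S:wait,W:empty | queues: N=0 E=2 S=0 W=0
Step 5 [EW]: N:wait,E:car2-GO,S:wait,W:empty | queues: N=0 E=1 S=0 W=0
Step 6 [EW]: N:wait,E:car4-GO,S:wait,W:empty | queues: N=0 E=0 S=0 W=0

N: empty
E: empty
S: empty
W: empty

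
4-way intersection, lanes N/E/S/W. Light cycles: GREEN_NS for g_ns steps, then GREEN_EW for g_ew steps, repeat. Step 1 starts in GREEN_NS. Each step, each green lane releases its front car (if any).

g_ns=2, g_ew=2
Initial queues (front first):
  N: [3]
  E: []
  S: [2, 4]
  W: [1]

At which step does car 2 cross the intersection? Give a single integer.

Step 1 [NS]: N:car3-GO,E:wait,S:car2-GO,W:wait | queues: N=0 E=0 S=1 W=1
Step 2 [NS]: N:empty,E:wait,S:car4-GO,W:wait | queues: N=0 E=0 S=0 W=1
Step 3 [EW]: N:wait,E:empty,S:wait,W:car1-GO | queues: N=0 E=0 S=0 W=0
Car 2 crosses at step 1

1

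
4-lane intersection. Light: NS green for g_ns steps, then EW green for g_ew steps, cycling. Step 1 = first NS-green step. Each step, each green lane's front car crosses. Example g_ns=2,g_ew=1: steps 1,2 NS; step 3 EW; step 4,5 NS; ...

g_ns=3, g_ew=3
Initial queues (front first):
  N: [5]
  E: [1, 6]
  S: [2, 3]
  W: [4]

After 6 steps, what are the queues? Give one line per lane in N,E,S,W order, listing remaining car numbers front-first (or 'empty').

Step 1 [NS]: N:car5-GO,E:wait,S:car2-GO,W:wait | queues: N=0 E=2 S=1 W=1
Step 2 [NS]: N:empty,E:wait,S:car3-GO,W:wait | queues: N=0 E=2 S=0 W=1
Step 3 [NS]: N:empty,E:wait,S:empty,W:wait | queues: N=0 E=2 S=0 W=1
Step 4 [EW]: N:wait,E:car1-GO,S:wait,W:car4-GO | queues: N=0 E=1 S=0 W=0
Step 5 [EW]: N:wait,E:car6-GO,S:wait,W:empty | queues: N=0 E=0 S=0 W=0

N: empty
E: empty
S: empty
W: empty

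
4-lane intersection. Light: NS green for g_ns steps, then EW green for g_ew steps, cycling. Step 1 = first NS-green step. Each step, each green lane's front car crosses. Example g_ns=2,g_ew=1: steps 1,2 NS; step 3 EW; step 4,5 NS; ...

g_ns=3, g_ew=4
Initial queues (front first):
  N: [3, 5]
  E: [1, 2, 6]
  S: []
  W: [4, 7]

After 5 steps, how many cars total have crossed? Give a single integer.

Answer: 6

Derivation:
Step 1 [NS]: N:car3-GO,E:wait,S:empty,W:wait | queues: N=1 E=3 S=0 W=2
Step 2 [NS]: N:car5-GO,E:wait,S:empty,W:wait | queues: N=0 E=3 S=0 W=2
Step 3 [NS]: N:empty,E:wait,S:empty,W:wait | queues: N=0 E=3 S=0 W=2
Step 4 [EW]: N:wait,E:car1-GO,S:wait,W:car4-GO | queues: N=0 E=2 S=0 W=1
Step 5 [EW]: N:wait,E:car2-GO,S:wait,W:car7-GO | queues: N=0 E=1 S=0 W=0
Cars crossed by step 5: 6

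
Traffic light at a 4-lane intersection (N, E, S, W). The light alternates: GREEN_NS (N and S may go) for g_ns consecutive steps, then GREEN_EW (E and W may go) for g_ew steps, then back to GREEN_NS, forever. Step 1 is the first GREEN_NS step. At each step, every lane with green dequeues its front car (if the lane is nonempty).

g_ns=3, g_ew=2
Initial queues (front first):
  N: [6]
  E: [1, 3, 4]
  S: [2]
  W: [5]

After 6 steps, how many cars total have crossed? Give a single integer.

Step 1 [NS]: N:car6-GO,E:wait,S:car2-GO,W:wait | queues: N=0 E=3 S=0 W=1
Step 2 [NS]: N:empty,E:wait,S:empty,W:wait | queues: N=0 E=3 S=0 W=1
Step 3 [NS]: N:empty,E:wait,S:empty,W:wait | queues: N=0 E=3 S=0 W=1
Step 4 [EW]: N:wait,E:car1-GO,S:wait,W:car5-GO | queues: N=0 E=2 S=0 W=0
Step 5 [EW]: N:wait,E:car3-GO,S:wait,W:empty | queues: N=0 E=1 S=0 W=0
Step 6 [NS]: N:empty,E:wait,S:empty,W:wait | queues: N=0 E=1 S=0 W=0
Cars crossed by step 6: 5

Answer: 5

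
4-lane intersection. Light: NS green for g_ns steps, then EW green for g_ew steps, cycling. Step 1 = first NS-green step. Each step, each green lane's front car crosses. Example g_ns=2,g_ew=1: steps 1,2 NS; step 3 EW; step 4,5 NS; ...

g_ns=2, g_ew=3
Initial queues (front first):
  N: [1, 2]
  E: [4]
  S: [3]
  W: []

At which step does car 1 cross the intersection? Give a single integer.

Step 1 [NS]: N:car1-GO,E:wait,S:car3-GO,W:wait | queues: N=1 E=1 S=0 W=0
Step 2 [NS]: N:car2-GO,E:wait,S:empty,W:wait | queues: N=0 E=1 S=0 W=0
Step 3 [EW]: N:wait,E:car4-GO,S:wait,W:empty | queues: N=0 E=0 S=0 W=0
Car 1 crosses at step 1

1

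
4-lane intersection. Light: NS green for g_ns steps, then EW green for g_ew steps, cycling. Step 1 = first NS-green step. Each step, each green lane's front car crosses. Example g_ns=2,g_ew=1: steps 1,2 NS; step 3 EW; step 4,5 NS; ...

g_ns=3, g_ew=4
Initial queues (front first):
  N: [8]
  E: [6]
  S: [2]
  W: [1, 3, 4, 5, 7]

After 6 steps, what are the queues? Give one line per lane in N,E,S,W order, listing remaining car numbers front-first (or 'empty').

Step 1 [NS]: N:car8-GO,E:wait,S:car2-GO,W:wait | queues: N=0 E=1 S=0 W=5
Step 2 [NS]: N:empty,E:wait,S:empty,W:wait | queues: N=0 E=1 S=0 W=5
Step 3 [NS]: N:empty,E:wait,S:empty,W:wait | queues: N=0 E=1 S=0 W=5
Step 4 [EW]: N:wait,E:car6-GO,S:wait,W:car1-GO | queues: N=0 E=0 S=0 W=4
Step 5 [EW]: N:wait,E:empty,S:wait,W:car3-GO | queues: N=0 E=0 S=0 W=3
Step 6 [EW]: N:wait,E:empty,S:wait,W:car4-GO | queues: N=0 E=0 S=0 W=2

N: empty
E: empty
S: empty
W: 5 7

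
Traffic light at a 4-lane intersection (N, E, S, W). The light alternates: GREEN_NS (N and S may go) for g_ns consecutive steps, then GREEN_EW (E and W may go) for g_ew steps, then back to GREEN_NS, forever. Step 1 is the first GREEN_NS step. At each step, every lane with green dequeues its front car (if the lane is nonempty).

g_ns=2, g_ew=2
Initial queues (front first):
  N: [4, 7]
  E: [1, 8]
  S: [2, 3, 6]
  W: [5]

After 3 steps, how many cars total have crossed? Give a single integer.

Step 1 [NS]: N:car4-GO,E:wait,S:car2-GO,W:wait | queues: N=1 E=2 S=2 W=1
Step 2 [NS]: N:car7-GO,E:wait,S:car3-GO,W:wait | queues: N=0 E=2 S=1 W=1
Step 3 [EW]: N:wait,E:car1-GO,S:wait,W:car5-GO | queues: N=0 E=1 S=1 W=0
Cars crossed by step 3: 6

Answer: 6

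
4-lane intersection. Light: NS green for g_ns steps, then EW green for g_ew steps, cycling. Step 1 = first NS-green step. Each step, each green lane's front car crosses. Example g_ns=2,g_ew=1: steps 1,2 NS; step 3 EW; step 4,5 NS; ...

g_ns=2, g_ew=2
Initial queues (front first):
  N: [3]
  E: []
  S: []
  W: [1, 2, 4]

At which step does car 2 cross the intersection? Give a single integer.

Step 1 [NS]: N:car3-GO,E:wait,S:empty,W:wait | queues: N=0 E=0 S=0 W=3
Step 2 [NS]: N:empty,E:wait,S:empty,W:wait | queues: N=0 E=0 S=0 W=3
Step 3 [EW]: N:wait,E:empty,S:wait,W:car1-GO | queues: N=0 E=0 S=0 W=2
Step 4 [EW]: N:wait,E:empty,S:wait,W:car2-GO | queues: N=0 E=0 S=0 W=1
Step 5 [NS]: N:empty,E:wait,S:empty,W:wait | queues: N=0 E=0 S=0 W=1
Step 6 [NS]: N:empty,E:wait,S:empty,W:wait | queues: N=0 E=0 S=0 W=1
Step 7 [EW]: N:wait,E:empty,S:wait,W:car4-GO | queues: N=0 E=0 S=0 W=0
Car 2 crosses at step 4

4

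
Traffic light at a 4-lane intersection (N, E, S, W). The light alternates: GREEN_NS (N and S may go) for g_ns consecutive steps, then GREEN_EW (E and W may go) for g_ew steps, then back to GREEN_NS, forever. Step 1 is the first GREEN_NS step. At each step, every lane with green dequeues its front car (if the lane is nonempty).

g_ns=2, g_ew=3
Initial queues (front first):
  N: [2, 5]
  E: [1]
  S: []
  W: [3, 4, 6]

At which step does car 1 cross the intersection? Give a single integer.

Step 1 [NS]: N:car2-GO,E:wait,S:empty,W:wait | queues: N=1 E=1 S=0 W=3
Step 2 [NS]: N:car5-GO,E:wait,S:empty,W:wait | queues: N=0 E=1 S=0 W=3
Step 3 [EW]: N:wait,E:car1-GO,S:wait,W:car3-GO | queues: N=0 E=0 S=0 W=2
Step 4 [EW]: N:wait,E:empty,S:wait,W:car4-GO | queues: N=0 E=0 S=0 W=1
Step 5 [EW]: N:wait,E:empty,S:wait,W:car6-GO | queues: N=0 E=0 S=0 W=0
Car 1 crosses at step 3

3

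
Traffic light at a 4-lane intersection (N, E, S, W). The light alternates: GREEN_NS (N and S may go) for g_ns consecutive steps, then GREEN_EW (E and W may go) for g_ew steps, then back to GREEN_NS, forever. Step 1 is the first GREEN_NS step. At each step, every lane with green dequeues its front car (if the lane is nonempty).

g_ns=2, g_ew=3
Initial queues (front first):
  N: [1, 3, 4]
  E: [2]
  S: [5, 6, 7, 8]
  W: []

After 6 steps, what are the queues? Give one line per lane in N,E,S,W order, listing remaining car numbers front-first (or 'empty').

Step 1 [NS]: N:car1-GO,E:wait,S:car5-GO,W:wait | queues: N=2 E=1 S=3 W=0
Step 2 [NS]: N:car3-GO,E:wait,S:car6-GO,W:wait | queues: N=1 E=1 S=2 W=0
Step 3 [EW]: N:wait,E:car2-GO,S:wait,W:empty | queues: N=1 E=0 S=2 W=0
Step 4 [EW]: N:wait,E:empty,S:wait,W:empty | queues: N=1 E=0 S=2 W=0
Step 5 [EW]: N:wait,E:empty,S:wait,W:empty | queues: N=1 E=0 S=2 W=0
Step 6 [NS]: N:car4-GO,E:wait,S:car7-GO,W:wait | queues: N=0 E=0 S=1 W=0

N: empty
E: empty
S: 8
W: empty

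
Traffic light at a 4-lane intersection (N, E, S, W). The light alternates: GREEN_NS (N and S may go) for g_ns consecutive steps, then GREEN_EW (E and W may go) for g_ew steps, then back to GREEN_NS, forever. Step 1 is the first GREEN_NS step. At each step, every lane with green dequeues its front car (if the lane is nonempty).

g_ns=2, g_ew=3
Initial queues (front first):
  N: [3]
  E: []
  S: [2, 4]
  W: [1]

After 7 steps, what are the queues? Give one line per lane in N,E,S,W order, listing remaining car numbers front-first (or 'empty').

Step 1 [NS]: N:car3-GO,E:wait,S:car2-GO,W:wait | queues: N=0 E=0 S=1 W=1
Step 2 [NS]: N:empty,E:wait,S:car4-GO,W:wait | queues: N=0 E=0 S=0 W=1
Step 3 [EW]: N:wait,E:empty,S:wait,W:car1-GO | queues: N=0 E=0 S=0 W=0

N: empty
E: empty
S: empty
W: empty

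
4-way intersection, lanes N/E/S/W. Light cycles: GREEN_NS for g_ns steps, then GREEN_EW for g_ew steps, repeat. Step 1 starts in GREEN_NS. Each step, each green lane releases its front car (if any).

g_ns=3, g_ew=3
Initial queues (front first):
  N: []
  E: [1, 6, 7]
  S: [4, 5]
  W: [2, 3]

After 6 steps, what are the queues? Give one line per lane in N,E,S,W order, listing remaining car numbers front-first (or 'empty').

Step 1 [NS]: N:empty,E:wait,S:car4-GO,W:wait | queues: N=0 E=3 S=1 W=2
Step 2 [NS]: N:empty,E:wait,S:car5-GO,W:wait | queues: N=0 E=3 S=0 W=2
Step 3 [NS]: N:empty,E:wait,S:empty,W:wait | queues: N=0 E=3 S=0 W=2
Step 4 [EW]: N:wait,E:car1-GO,S:wait,W:car2-GO | queues: N=0 E=2 S=0 W=1
Step 5 [EW]: N:wait,E:car6-GO,S:wait,W:car3-GO | queues: N=0 E=1 S=0 W=0
Step 6 [EW]: N:wait,E:car7-GO,S:wait,W:empty | queues: N=0 E=0 S=0 W=0

N: empty
E: empty
S: empty
W: empty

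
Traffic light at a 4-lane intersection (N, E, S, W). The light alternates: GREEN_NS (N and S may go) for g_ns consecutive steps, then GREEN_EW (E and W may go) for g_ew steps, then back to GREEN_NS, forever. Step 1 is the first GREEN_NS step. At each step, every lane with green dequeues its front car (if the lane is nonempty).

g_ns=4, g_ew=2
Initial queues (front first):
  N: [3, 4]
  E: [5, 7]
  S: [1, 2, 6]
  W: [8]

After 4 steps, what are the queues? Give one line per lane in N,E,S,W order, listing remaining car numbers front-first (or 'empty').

Step 1 [NS]: N:car3-GO,E:wait,S:car1-GO,W:wait | queues: N=1 E=2 S=2 W=1
Step 2 [NS]: N:car4-GO,E:wait,S:car2-GO,W:wait | queues: N=0 E=2 S=1 W=1
Step 3 [NS]: N:empty,E:wait,S:car6-GO,W:wait | queues: N=0 E=2 S=0 W=1
Step 4 [NS]: N:empty,E:wait,S:empty,W:wait | queues: N=0 E=2 S=0 W=1

N: empty
E: 5 7
S: empty
W: 8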